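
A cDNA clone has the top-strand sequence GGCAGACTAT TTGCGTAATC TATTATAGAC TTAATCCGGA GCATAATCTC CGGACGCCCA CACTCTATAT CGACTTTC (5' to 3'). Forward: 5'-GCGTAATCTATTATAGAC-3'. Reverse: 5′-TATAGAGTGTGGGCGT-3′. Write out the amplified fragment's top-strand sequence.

The forward primer matches the template at positions 13–30.
Taking the reverse complement of TATAGAGTGTGGGCGT gives ACGCCCACACTCTATA, found at positions 54–69 on the template; the primer anneals here to the top strand with its 3' end pointing upstream.
The product is the template from position 13 through 69 (57 bp).

5'-GCGTAATCTATTATAGACTTAATCCGGAGCATAATCTCCGGACGCCCACACTCTATA-3'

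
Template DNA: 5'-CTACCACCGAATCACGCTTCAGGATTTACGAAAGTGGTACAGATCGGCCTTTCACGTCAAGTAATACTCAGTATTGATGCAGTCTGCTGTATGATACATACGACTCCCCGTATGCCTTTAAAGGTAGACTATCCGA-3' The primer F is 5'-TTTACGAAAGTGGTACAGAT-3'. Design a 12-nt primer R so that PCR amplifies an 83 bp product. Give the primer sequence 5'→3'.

5'-GGAGTCGTATGT-3'

The forward primer binds at positions 25–44, so an 83 bp product ends at position 25 + 83 − 1 = 107.
The reverse primer anneals to the top strand over positions 96–107, i.e. to ACATACGACTCC.
Its sequence written 5'→3' is the reverse complement: GGAGTCGTATGT.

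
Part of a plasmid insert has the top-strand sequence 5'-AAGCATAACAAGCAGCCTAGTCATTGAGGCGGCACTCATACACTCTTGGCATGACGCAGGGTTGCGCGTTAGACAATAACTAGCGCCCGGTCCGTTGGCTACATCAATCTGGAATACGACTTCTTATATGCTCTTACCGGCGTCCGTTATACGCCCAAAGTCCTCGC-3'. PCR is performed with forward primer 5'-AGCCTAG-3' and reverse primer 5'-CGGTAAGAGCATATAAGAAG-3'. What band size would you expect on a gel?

126 bp

Forward primer AGCCTAG is found on the top strand at positions 14–20.
Reverse complement of the reverse primer: CTTCTTATATGCTCTTACCG. This occurs on the top strand at positions 120–139.
Amplicon spans positions 14–139: 126 bp.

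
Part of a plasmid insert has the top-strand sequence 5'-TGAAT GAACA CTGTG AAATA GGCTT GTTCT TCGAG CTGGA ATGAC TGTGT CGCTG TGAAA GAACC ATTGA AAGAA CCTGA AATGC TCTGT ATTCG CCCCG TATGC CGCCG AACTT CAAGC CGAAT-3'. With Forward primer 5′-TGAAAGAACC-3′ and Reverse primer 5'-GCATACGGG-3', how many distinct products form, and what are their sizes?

The forward primer TGAAAGAACC matches the top strand at positions 56–65, 68–77.
The reverse primer's reverse complement is CCCGTATGC, matching at positions 97–105.
Each forward site pairs with the reverse site to give a product ending at position 105: sizes 50, 38 bp.

Two products: 50 bp, 38 bp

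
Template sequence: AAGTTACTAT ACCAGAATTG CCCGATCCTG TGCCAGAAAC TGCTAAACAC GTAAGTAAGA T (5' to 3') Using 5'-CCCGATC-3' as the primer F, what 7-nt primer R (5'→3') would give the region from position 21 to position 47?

The product's 3' end on the top strand is position 47.
The reverse primer anneals to the top strand over positions 41–47, i.e. to TGCTAAA.
Its sequence written 5'→3' is the reverse complement: TTTAGCA.

5'-TTTAGCA-3'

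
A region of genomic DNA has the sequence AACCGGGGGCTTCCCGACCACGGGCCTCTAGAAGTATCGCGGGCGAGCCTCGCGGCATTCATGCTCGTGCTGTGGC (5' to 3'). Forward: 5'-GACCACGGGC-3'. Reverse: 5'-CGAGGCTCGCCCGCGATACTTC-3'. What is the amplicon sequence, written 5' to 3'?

5'-GACCACGGGCCTCTAGAAGTATCGCGGGCGAGCCTCG-3'

Forward primer GACCACGGGC is found on the top strand at positions 16–25.
Taking the reverse complement of CGAGGCTCGCCCGCGATACTTC gives GAAGTATCGCGGGCGAGCCTCG, found at positions 31–52 on the template; the primer anneals here to the top strand with its 3' end pointing upstream.
The product is the template from position 16 through 52 (37 bp).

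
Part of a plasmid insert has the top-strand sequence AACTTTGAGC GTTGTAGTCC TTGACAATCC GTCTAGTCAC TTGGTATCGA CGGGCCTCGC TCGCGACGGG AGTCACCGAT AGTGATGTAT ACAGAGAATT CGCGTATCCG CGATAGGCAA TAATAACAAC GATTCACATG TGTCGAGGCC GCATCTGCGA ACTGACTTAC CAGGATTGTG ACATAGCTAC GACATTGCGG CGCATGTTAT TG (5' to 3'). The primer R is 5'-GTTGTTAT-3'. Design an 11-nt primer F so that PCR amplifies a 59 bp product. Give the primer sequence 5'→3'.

5'-GTCACCGATAG-3'

The reverse primer's reverse complement ATAACAAC matches the template at positions 123–130, so the product ends at position 130.
A 59 bp product then starts at position 130 − 59 + 1 = 72.
The forward primer is identical to the top strand there: GTCACCGATAG.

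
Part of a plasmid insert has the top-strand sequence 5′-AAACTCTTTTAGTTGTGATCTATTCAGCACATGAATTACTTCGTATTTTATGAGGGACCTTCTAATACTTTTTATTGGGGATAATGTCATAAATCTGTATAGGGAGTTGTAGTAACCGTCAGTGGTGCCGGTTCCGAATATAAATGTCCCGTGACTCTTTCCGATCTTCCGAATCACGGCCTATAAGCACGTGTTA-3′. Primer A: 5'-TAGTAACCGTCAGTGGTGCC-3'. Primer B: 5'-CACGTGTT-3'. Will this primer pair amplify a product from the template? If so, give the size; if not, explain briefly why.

Primer A (TAGTAACCGTCAGTGGTGCC) matches the top strand at positions 110–129 (3' end points downstream).
Primer B (CACGTGTT) also matches the top strand directly, at positions 188–195 — its reverse complement AACACGTG is not present.
Both primers anneal to the bottom strand with 3' ends pointing the same way, so neither can prime synthesis back toward the other.

No product — both primers anneal to the same strand and extend in the same direction.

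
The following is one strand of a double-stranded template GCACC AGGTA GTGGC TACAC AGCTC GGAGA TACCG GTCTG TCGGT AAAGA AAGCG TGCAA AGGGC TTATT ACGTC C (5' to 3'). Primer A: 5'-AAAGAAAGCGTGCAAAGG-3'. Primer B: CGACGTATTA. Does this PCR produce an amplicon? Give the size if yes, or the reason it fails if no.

No product — primer B has no binding site in the template.

Primer B (CGACGTATTA) does not match the top strand, and its reverse complement TAATACGTCG does not match either.
With no annealing site for primer B, no amplification occurs.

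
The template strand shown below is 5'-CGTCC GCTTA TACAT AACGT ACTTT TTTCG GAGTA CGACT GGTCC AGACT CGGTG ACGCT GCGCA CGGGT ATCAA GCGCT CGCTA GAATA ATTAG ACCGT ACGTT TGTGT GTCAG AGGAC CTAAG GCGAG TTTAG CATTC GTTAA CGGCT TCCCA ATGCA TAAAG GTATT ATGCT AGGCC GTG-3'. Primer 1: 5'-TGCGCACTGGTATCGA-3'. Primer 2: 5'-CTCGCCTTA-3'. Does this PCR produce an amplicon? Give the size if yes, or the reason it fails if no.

Primer 1 (TGCGCACTGGTATCGA) does not match the top strand, and its reverse complement TCGATACCAGTGCGCA does not match either.
With no annealing site for primer 1, no amplification occurs.

No product — primer 1 has no binding site in the template.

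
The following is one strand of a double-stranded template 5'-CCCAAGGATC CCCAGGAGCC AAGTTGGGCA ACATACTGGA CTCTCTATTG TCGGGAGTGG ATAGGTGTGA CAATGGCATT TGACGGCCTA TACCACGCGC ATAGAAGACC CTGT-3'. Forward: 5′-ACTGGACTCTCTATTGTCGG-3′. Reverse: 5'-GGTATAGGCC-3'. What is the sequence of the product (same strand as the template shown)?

Forward primer ACTGGACTCTCTATTGTCGG is found on the top strand at positions 35–54.
Taking the reverse complement of GGTATAGGCC gives GGCCTATACC, found at positions 85–94 on the template; the primer anneals here to the top strand with its 3' end pointing upstream.
The product is the template from position 35 through 94 (60 bp).

5'-ACTGGACTCTCTATTGTCGGGAGTGGATAGGTGTGACAATGGCATTTGACGGCCTATACC-3'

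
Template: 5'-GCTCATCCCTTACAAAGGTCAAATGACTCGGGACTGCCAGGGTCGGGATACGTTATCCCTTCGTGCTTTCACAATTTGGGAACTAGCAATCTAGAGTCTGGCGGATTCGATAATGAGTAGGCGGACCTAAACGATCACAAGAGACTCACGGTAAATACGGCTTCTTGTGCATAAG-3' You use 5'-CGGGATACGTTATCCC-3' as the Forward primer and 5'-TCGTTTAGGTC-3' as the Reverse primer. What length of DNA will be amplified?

91 bp

Scanning the template, CGGGATACGTTATCCC occurs at positions 44–59; this primer anneals to the bottom strand there with its 3' end pointing downstream.
The reverse primer's reverse complement is GACCTAAACGA, which matches the template at positions 124–134.
The product runs from position 44 to position 134, so its length is 134 − 44 + 1 = 91 bp.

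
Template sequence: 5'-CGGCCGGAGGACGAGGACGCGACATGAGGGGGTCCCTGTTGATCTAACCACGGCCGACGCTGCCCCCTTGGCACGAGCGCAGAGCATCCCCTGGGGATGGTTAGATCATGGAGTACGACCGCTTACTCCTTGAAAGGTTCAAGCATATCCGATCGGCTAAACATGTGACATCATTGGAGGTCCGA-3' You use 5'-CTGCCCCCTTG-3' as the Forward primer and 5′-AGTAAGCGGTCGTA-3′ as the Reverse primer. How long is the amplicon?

68 bp

The forward primer matches the template at positions 60–70.
Taking the reverse complement of AGTAAGCGGTCGTA gives TACGACCGCTTACT, found at positions 114–127 on the template; the primer anneals here to the top strand with its 3' end pointing upstream.
The product runs from position 60 to position 127, so its length is 127 − 60 + 1 = 68 bp.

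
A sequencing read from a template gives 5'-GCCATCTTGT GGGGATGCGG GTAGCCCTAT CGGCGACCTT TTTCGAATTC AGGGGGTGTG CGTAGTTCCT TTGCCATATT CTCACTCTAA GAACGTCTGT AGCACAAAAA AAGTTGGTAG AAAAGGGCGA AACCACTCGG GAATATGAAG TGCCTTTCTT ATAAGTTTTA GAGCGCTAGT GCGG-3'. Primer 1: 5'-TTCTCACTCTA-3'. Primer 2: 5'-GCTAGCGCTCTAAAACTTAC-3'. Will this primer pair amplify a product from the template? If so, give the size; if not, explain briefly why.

Primer 2 (GCTAGCGCTCTAAAACTTAC) does not match the top strand, and its reverse complement GTAAGTTTTAGAGCGCTAGC does not match either.
With no annealing site for primer 2, no amplification occurs.

No product — primer 2 has no binding site in the template.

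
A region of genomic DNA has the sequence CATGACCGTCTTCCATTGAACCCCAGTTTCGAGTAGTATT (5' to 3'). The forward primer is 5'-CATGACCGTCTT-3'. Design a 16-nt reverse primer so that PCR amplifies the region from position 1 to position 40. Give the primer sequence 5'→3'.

5'-AATACTACTCGAAACT-3'

The product's 3' end on the top strand is position 40.
The reverse primer anneals to the top strand over positions 25–40, i.e. to AGTTTCGAGTAGTATT.
Its sequence written 5'→3' is the reverse complement: AATACTACTCGAAACT.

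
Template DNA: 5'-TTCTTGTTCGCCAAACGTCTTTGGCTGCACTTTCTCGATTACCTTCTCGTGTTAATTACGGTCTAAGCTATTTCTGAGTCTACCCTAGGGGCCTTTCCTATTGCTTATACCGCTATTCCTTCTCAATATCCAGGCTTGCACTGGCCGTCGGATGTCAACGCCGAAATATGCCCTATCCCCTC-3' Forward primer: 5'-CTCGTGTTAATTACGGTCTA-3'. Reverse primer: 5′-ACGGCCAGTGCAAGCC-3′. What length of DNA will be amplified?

The forward primer matches the template at positions 46–65.
The reverse primer's reverse complement is GGCTTGCACTGGCCGT, which matches the template at positions 133–148.
The product runs from position 46 to position 148, so its length is 148 − 46 + 1 = 103 bp.

103 bp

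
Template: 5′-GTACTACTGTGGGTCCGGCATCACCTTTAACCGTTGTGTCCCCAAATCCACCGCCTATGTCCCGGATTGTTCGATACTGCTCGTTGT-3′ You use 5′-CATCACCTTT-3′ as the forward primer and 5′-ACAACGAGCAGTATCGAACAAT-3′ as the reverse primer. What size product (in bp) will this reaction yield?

69 bp

Scanning the template, CATCACCTTT occurs at positions 19–28; this primer anneals to the bottom strand there with its 3' end pointing downstream.
The reverse primer's reverse complement is ATTGTTCGATACTGCTCGTTGT, which matches the template at positions 66–87.
Product length = (reverse-primer end) − (forward-primer start) + 1 = 87 − 19 + 1 = 69 bp.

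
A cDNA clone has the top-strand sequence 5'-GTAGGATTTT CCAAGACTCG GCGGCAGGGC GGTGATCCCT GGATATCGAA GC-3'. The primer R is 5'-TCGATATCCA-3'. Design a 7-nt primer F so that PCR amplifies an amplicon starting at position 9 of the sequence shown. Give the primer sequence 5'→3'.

The reverse primer's reverse complement TGGATATCGA matches the template at positions 40–49; the product starts at position 9.
The forward primer is identical to the top strand over positions 9–15: TTCCAAG.

5'-TTCCAAG-3'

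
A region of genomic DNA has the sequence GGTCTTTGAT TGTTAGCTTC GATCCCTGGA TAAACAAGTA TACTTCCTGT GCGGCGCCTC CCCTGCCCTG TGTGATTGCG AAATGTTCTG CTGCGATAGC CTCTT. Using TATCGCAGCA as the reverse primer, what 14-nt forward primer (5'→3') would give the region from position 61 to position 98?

The reverse primer's reverse complement TGCTGCGATA matches the template at positions 89–98; the product starts at position 61.
The forward primer is identical to the top strand over positions 61–74: CCCTGCCCTGTGTG.

5'-CCCTGCCCTGTGTG-3'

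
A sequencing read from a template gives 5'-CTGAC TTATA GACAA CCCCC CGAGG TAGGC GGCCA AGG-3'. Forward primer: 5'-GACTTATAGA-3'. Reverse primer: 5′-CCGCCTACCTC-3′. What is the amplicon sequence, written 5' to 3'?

5'-GACTTATAGACAACCCCCCGAGGTAGGCGG-3'

The forward primer matches the template at positions 3–12.
Taking the reverse complement of CCGCCTACCTC gives GAGGTAGGCGG, found at positions 22–32 on the template; the primer anneals here to the top strand with its 3' end pointing upstream.
The product is the template from position 3 through 32 (30 bp).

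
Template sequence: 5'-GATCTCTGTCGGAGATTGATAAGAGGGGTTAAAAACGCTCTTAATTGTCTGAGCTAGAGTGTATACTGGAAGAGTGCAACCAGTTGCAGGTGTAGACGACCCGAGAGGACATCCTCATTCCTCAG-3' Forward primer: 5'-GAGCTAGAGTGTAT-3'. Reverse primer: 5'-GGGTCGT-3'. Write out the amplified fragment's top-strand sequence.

Scanning the template, GAGCTAGAGTGTAT occurs at positions 51–64; this primer anneals to the bottom strand there with its 3' end pointing downstream.
Reverse complement of the reverse primer: ACGACCC. This occurs on the top strand at positions 96–102.
The product is the template from position 51 through 102 (52 bp).

5'-GAGCTAGAGTGTATACTGGAAGAGTGCAACCAGTTGCAGGTGTAGACGACCC-3'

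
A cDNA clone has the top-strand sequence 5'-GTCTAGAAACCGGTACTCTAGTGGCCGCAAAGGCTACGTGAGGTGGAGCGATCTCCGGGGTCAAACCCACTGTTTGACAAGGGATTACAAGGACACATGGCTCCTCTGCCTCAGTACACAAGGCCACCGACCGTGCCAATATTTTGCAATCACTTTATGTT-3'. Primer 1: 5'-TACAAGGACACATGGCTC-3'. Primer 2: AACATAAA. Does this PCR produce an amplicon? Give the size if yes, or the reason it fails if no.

Yes — a 76 bp product.

Primer 1 (TACAAGGACACATGGCTC) matches the top strand at positions 86–103; it acts as a forward primer.
Primer 2's reverse complement is TTTATGTT, matching the top strand at positions 154–161; it acts as a reverse primer.
The 3' ends face each other across positions 86–161, giving a 76 bp product.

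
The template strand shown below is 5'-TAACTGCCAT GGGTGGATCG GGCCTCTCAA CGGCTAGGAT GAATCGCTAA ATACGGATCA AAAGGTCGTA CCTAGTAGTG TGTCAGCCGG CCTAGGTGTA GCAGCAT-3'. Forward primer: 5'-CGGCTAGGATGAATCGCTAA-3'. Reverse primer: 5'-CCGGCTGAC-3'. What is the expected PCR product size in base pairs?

Scanning the template, CGGCTAGGATGAATCGCTAA occurs at positions 31–50; this primer anneals to the bottom strand there with its 3' end pointing downstream.
Taking the reverse complement of CCGGCTGAC gives GTCAGCCGG, found at positions 82–90 on the template; the primer anneals here to the top strand with its 3' end pointing upstream.
Product length = (reverse-primer end) − (forward-primer start) + 1 = 90 − 31 + 1 = 60 bp.

60 bp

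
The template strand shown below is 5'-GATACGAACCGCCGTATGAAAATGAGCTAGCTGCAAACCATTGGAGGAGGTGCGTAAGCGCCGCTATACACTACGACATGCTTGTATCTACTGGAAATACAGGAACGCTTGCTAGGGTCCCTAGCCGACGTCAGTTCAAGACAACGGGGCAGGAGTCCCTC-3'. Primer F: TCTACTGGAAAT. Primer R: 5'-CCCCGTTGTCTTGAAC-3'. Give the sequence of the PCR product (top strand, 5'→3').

Scanning the template, TCTACTGGAAAT occurs at positions 87–98; this primer anneals to the bottom strand there with its 3' end pointing downstream.
The reverse primer's reverse complement is GTTCAAGACAACGGGG, which matches the template at positions 134–149.
The product is the template from position 87 through 149 (63 bp).

5'-TCTACTGGAAATACAGGAACGCTTGCTAGGGTCCCTAGCCGACGTCAGTTCAAGACAACGGGG-3'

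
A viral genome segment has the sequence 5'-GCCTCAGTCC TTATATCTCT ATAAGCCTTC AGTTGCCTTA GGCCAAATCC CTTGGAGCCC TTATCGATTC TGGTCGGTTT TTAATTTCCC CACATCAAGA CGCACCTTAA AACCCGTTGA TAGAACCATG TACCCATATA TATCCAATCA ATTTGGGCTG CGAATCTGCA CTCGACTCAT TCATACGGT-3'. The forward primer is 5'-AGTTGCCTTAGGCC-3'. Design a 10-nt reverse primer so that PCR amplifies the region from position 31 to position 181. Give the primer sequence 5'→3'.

5'-AATGAGTCGA-3'

The product's 3' end on the top strand is position 181.
The reverse primer anneals to the top strand over positions 172–181, i.e. to TCGACTCATT.
Its sequence written 5'→3' is the reverse complement: AATGAGTCGA.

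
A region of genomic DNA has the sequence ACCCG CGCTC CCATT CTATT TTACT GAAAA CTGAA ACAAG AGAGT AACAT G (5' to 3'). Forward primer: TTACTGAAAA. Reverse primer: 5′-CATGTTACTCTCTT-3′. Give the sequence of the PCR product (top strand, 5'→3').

5'-TTACTGAAAACTGAAACAAGAGAGTAACATG-3'

Forward primer TTACTGAAAA is found on the top strand at positions 21–30.
Taking the reverse complement of CATGTTACTCTCTT gives AAGAGAGTAACATG, found at positions 38–51 on the template; the primer anneals here to the top strand with its 3' end pointing upstream.
The product is the template from position 21 through 51 (31 bp).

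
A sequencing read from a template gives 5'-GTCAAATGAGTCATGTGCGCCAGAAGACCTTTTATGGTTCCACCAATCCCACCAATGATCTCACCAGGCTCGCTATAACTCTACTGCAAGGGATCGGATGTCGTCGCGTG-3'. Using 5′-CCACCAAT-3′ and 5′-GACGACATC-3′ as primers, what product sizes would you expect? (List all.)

The forward primer CCACCAAT matches the top strand at positions 40–47, 49–56.
The reverse primer's reverse complement is GATGTCGTC, matching at positions 97–105.
Each forward site pairs with the reverse site to give a product ending at position 105: sizes 66, 57 bp.

66 bp, 57 bp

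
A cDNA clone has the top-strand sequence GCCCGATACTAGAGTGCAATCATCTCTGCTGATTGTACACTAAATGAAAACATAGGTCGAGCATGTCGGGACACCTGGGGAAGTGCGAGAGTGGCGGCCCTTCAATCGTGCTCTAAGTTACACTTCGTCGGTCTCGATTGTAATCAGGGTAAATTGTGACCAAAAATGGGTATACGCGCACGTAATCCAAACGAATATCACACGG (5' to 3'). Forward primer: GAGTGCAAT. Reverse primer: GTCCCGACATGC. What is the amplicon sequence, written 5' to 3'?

5'-GAGTGCAATCATCTCTGCTGATTGTACACTAAATGAAAACATAGGTCGAGCATGTCGGGAC-3'

Scanning the template, GAGTGCAAT occurs at positions 12–20; this primer anneals to the bottom strand there with its 3' end pointing downstream.
The reverse primer's reverse complement is GCATGTCGGGAC, which matches the template at positions 61–72.
The product is the template from position 12 through 72 (61 bp).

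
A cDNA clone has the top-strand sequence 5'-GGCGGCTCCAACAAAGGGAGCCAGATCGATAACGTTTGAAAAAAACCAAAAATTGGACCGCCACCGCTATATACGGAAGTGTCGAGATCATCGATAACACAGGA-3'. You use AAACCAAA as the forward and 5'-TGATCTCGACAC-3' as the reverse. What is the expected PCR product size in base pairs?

48 bp

The forward primer matches the template at positions 43–50.
Taking the reverse complement of TGATCTCGACAC gives GTGTCGAGATCA, found at positions 79–90 on the template; the primer anneals here to the top strand with its 3' end pointing upstream.
Amplicon spans positions 43–90: 48 bp.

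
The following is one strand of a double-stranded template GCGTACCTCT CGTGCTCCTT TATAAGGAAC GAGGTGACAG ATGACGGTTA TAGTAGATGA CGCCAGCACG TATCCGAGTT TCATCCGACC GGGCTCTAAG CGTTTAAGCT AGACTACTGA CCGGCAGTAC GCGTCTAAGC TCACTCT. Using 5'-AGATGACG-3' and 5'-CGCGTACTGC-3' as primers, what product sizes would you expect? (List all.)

95 bp, 79 bp

The forward primer AGATGACG matches the top strand at positions 39–46, 55–62.
The reverse primer's reverse complement is GCAGTACGCG, matching at positions 124–133.
Each forward site pairs with the reverse site to give a product ending at position 133: sizes 95, 79 bp.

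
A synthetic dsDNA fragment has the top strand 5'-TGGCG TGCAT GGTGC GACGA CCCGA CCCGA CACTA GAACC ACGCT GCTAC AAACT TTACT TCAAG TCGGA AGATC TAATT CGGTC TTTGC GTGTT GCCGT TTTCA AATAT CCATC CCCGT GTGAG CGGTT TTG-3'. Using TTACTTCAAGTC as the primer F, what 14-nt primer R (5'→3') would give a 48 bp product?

5'-AAAACGGCAACACG-3'

The forward primer binds at positions 56–67, so a 48 bp product ends at position 56 + 48 − 1 = 103.
The reverse primer anneals to the top strand over positions 90–103, i.e. to CGTGTTGCCGTTTT.
Its sequence written 5'→3' is the reverse complement: AAAACGGCAACACG.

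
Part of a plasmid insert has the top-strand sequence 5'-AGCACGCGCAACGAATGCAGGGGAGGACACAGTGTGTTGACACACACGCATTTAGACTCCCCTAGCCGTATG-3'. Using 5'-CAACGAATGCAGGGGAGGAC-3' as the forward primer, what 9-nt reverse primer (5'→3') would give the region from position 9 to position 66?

5'-GCTAGGGGA-3'

The product's 3' end on the top strand is position 66.
The reverse primer anneals to the top strand over positions 58–66, i.e. to TCCCCTAGC.
Its sequence written 5'→3' is the reverse complement: GCTAGGGGA.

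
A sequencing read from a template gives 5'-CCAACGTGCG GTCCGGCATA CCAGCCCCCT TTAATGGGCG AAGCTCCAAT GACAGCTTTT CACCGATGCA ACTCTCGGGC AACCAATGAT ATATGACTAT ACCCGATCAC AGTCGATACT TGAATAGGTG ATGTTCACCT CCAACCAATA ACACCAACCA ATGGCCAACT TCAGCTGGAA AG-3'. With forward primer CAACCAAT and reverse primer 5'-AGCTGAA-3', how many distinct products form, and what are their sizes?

The forward primer CAACCAAT matches the top strand at positions 80–87, 142–149, 155–162.
The reverse primer's reverse complement is TTCAGCT, matching at positions 170–176.
Each forward site pairs with the reverse site to give a product ending at position 176: sizes 97, 35, 22 bp.

Three products: 97 bp, 35 bp, 22 bp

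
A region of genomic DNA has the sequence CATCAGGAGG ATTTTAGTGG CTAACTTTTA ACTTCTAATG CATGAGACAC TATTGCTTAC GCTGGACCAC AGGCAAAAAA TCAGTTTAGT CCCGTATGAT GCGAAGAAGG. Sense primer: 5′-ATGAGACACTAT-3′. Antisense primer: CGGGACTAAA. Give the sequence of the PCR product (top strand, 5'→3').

5'-ATGAGACACTATTGCTTACGCTGGACCACAGGCAAAAAATCAGTTTAGTCCCG-3'

Forward primer ATGAGACACTAT is found on the top strand at positions 42–53.
Reverse complement of the reverse primer: TTTAGTCCCG. This occurs on the top strand at positions 85–94.
The product is the template from position 42 through 94 (53 bp).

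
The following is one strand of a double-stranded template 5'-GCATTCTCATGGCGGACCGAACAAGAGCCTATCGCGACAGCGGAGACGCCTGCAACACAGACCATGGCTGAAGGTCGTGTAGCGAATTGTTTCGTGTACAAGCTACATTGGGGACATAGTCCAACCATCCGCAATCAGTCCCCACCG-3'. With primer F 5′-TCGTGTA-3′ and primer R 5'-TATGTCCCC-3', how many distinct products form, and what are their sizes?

The forward primer TCGTGTA matches the top strand at positions 75–81, 92–98.
The reverse primer's reverse complement is GGGGACATA, matching at positions 110–118.
Each forward site pairs with the reverse site to give a product ending at position 118: sizes 44, 27 bp.

Two products: 44 bp, 27 bp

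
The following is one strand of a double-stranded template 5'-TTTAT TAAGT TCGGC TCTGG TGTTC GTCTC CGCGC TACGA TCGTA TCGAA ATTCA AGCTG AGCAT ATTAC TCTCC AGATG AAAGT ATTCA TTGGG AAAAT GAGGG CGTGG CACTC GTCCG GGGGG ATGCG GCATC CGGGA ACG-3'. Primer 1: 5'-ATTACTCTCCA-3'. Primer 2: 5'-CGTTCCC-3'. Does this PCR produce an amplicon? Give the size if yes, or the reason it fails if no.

Yes — a 78 bp product.

Primer 1 (ATTACTCTCCA) matches the top strand at positions 66–76; it acts as a forward primer.
Primer 2's reverse complement is GGGAACG, matching the top strand at positions 137–143; it acts as a reverse primer.
The 3' ends face each other across positions 66–143, giving a 78 bp product.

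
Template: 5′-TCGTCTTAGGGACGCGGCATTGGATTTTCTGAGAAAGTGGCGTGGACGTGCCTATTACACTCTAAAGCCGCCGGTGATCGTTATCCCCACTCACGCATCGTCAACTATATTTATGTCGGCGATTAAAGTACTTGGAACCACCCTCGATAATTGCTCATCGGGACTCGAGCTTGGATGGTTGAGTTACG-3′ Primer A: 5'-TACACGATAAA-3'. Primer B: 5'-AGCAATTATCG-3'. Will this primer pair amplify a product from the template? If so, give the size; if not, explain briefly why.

No product — primer A has no binding site in the template.

Primer A (TACACGATAAA) does not match the top strand, and its reverse complement TTTATCGTGTA does not match either.
With no annealing site for primer A, no amplification occurs.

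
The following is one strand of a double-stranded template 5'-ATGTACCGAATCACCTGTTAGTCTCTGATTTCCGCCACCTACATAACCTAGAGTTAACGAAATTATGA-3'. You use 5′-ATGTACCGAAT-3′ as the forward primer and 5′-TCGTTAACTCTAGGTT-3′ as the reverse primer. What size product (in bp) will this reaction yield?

60 bp

Scanning the template, ATGTACCGAAT occurs at positions 1–11; this primer anneals to the bottom strand there with its 3' end pointing downstream.
Reverse complement of the reverse primer: AACCTAGAGTTAACGA. This occurs on the top strand at positions 45–60.
Amplicon spans positions 1–60: 60 bp.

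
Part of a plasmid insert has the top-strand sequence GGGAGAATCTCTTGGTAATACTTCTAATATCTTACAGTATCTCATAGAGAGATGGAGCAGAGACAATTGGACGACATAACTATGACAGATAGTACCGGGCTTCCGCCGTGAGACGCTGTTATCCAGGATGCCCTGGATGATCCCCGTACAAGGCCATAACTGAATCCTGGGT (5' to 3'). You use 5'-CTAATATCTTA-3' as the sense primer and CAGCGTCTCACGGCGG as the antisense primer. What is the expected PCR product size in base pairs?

95 bp

Forward primer CTAATATCTTA is found on the top strand at positions 24–34.
Taking the reverse complement of CAGCGTCTCACGGCGG gives CCGCCGTGAGACGCTG, found at positions 103–118 on the template; the primer anneals here to the top strand with its 3' end pointing upstream.
Product length = (reverse-primer end) − (forward-primer start) + 1 = 118 − 24 + 1 = 95 bp.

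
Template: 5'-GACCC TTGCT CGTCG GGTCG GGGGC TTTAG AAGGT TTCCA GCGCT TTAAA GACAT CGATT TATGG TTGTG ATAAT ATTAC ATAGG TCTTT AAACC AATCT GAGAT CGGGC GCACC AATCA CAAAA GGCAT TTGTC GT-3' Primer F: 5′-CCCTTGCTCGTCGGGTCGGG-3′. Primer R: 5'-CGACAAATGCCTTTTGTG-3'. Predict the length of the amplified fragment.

134 bp

The forward primer matches the template at positions 3–22.
The reverse primer's reverse complement is CACAAAAGGCATTTGTCG, which matches the template at positions 119–136.
Product length = (reverse-primer end) − (forward-primer start) + 1 = 136 − 3 + 1 = 134 bp.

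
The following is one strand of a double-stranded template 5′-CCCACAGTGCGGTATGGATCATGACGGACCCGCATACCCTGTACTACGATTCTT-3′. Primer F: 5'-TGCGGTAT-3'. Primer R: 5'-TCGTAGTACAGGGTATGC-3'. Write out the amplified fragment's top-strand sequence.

Scanning the template, TGCGGTAT occurs at positions 8–15; this primer anneals to the bottom strand there with its 3' end pointing downstream.
The reverse primer's reverse complement is GCATACCCTGTACTACGA, which matches the template at positions 32–49.
The product is the template from position 8 through 49 (42 bp).

5'-TGCGGTATGGATCATGACGGACCCGCATACCCTGTACTACGA-3'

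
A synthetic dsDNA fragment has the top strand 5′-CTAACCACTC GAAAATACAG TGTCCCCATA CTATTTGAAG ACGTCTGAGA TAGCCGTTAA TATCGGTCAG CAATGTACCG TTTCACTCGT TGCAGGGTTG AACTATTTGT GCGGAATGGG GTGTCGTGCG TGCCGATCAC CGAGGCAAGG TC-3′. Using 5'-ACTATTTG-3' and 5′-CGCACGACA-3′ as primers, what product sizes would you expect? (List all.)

101 bp, 29 bp

The forward primer ACTATTTG matches the top strand at positions 30–37, 102–109.
The reverse primer's reverse complement is TGTCGTGCG, matching at positions 122–130.
Each forward site pairs with the reverse site to give a product ending at position 130: sizes 101, 29 bp.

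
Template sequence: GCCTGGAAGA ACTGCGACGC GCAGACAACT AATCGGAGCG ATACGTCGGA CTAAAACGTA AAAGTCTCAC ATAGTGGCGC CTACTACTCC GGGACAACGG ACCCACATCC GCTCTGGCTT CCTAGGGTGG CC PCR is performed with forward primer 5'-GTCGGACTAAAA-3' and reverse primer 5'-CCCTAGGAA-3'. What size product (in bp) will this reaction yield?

83 bp

The forward primer matches the template at positions 45–56.
Reverse complement of the reverse primer: TTCCTAGGG. This occurs on the top strand at positions 119–127.
Product length = (reverse-primer end) − (forward-primer start) + 1 = 127 − 45 + 1 = 83 bp.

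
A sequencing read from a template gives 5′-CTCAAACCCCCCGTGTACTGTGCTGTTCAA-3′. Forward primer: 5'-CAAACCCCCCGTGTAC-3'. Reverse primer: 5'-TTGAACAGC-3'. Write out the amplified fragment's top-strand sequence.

The forward primer matches the template at positions 3–18.
Reverse complement of the reverse primer: GCTGTTCAA. This occurs on the top strand at positions 22–30.
The product is the template from position 3 through 30 (28 bp).

5'-CAAACCCCCCGTGTACTGTGCTGTTCAA-3'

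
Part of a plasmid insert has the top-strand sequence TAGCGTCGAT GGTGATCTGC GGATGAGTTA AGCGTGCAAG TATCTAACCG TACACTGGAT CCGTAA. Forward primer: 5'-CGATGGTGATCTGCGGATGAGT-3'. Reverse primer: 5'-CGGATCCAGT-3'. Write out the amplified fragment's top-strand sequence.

Scanning the template, CGATGGTGATCTGCGGATGAGT occurs at positions 7–28; this primer anneals to the bottom strand there with its 3' end pointing downstream.
Reverse complement of the reverse primer: ACTGGATCCG. This occurs on the top strand at positions 54–63.
The product is the template from position 7 through 63 (57 bp).

5'-CGATGGTGATCTGCGGATGAGTTAAGCGTGCAAGTATCTAACCGTACACTGGATCCG-3'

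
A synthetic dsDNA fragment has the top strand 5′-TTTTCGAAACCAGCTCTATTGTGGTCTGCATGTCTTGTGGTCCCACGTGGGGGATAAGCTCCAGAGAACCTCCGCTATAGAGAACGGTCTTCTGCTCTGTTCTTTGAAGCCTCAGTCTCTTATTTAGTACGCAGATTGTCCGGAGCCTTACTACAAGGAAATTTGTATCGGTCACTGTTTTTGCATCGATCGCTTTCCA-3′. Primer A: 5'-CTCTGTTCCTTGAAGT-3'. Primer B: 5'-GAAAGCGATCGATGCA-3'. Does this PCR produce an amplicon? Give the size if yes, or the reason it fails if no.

Primer A (CTCTGTTCCTTGAAGT) does not match the top strand, and its reverse complement ACTTCAAGGAACAGAG does not match either.
With no annealing site for primer A, no amplification occurs.

No product — primer A has no binding site in the template.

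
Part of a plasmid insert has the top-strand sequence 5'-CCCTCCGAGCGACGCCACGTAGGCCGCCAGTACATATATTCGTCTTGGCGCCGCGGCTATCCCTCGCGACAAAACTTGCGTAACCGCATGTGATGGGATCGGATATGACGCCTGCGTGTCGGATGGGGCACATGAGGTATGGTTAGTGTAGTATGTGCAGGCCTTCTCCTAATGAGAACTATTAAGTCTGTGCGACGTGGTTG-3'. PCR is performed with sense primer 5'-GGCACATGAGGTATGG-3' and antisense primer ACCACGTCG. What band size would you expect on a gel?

75 bp

Forward primer GGCACATGAGGTATGG is found on the top strand at positions 127–142.
The reverse primer's reverse complement is CGACGTGGT, which matches the template at positions 193–201.
Amplicon spans positions 127–201: 75 bp.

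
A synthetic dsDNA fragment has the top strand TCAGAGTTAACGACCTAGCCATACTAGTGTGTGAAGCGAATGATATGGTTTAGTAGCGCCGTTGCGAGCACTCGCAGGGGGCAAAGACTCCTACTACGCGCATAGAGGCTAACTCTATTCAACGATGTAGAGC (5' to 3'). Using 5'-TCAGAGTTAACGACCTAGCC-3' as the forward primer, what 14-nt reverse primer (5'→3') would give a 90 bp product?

5'-GAGTCTTTGCCCCC-3'

The forward primer binds at positions 1–20, so a 90 bp product ends at position 1 + 90 − 1 = 90.
The reverse primer anneals to the top strand over positions 77–90, i.e. to GGGGGCAAAGACTC.
Its sequence written 5'→3' is the reverse complement: GAGTCTTTGCCCCC.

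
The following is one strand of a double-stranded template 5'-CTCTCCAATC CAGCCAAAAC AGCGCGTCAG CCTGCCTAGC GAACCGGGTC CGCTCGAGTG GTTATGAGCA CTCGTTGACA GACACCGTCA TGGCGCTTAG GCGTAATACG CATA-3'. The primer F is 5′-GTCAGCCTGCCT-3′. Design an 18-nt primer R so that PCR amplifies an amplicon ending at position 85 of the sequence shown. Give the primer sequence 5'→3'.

The forward primer binds at positions 26–37; the product's 3' end on the top strand is position 85.
The reverse primer anneals to the top strand over positions 68–85, i.e. to GCACTCGTTGACAGACAC.
Its sequence written 5'→3' is the reverse complement: GTGTCTGTCAACGAGTGC.

5'-GTGTCTGTCAACGAGTGC-3'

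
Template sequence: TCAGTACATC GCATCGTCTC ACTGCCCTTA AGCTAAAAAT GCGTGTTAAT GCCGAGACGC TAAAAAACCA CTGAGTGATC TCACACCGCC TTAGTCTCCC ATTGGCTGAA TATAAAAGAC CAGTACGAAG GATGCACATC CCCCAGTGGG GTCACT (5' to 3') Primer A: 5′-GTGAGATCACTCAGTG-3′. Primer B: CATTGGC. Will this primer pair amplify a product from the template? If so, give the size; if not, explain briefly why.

No product — the primers' 3' ends point away from each other.

Primer A (GTGAGATCACTCAGTG) has reverse complement CACTGAGTGATCTCAC, which matches the top strand at positions 69–84; primer A anneals to the top strand there with its 3' end pointing upstream toward position 69.
Primer B (CATTGGC) matches the top strand directly at positions 100–106; it anneals to the bottom strand with its 3' end pointing downstream toward position 106.
The 3' ends diverge (primer A extends toward position 1, primer B toward position 156), so the primers never converge on a shared product.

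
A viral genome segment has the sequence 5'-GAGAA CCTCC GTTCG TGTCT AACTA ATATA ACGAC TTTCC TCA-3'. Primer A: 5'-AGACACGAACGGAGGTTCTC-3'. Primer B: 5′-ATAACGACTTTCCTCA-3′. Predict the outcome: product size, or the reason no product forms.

Primer A (AGACACGAACGGAGGTTCTC) has reverse complement GAGAACCTCCGTTCGTGTCT, which matches the top strand at positions 1–20; primer A anneals to the top strand there with its 3' end pointing upstream toward position 1.
Primer B (ATAACGACTTTCCTCA) matches the top strand directly at positions 28–43; it anneals to the bottom strand with its 3' end pointing downstream toward position 43.
The 3' ends diverge (primer A extends toward position 1, primer B toward position 43), so the primers never converge on a shared product.

No product — the primers' 3' ends point away from each other.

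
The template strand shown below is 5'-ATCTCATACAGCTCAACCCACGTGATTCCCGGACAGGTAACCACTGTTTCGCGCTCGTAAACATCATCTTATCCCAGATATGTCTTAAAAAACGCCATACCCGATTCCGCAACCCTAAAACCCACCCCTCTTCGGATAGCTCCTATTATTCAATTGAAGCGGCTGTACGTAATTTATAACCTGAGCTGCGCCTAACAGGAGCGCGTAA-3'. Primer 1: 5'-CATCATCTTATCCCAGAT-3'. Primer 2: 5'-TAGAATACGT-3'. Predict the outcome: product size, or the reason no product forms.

Primer 2 (TAGAATACGT) does not match the top strand, and its reverse complement ACGTATTCTA does not match either.
With no annealing site for primer 2, no amplification occurs.

No product — primer 2 has no binding site in the template.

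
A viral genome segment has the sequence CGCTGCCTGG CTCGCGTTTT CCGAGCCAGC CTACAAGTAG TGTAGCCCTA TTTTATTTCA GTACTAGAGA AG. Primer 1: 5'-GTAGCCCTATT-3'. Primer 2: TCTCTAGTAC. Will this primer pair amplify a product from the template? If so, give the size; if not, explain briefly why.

Yes — a 29 bp product.

Primer 1 (GTAGCCCTATT) matches the top strand at positions 42–52; it acts as a forward primer.
Primer 2's reverse complement is GTACTAGAGA, matching the top strand at positions 61–70; it acts as a reverse primer.
The 3' ends face each other across positions 42–70, giving a 29 bp product.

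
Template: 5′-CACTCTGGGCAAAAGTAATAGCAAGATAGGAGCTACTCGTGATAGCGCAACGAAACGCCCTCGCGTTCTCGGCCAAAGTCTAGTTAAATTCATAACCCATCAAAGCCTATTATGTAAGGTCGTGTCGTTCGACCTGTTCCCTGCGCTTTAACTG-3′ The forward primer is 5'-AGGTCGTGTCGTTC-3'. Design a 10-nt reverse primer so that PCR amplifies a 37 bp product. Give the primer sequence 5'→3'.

5'-AGTTAAAGCG-3'

The forward primer binds at positions 117–130, so a 37 bp product ends at position 117 + 37 − 1 = 153.
The reverse primer anneals to the top strand over positions 144–153, i.e. to CGCTTTAACT.
Its sequence written 5'→3' is the reverse complement: AGTTAAAGCG.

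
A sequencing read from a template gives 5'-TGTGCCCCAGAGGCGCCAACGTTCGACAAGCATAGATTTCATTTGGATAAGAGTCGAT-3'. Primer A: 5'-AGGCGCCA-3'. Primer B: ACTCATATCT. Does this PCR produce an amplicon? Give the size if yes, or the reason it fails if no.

No product — primer B has no binding site in the template.

Primer B (ACTCATATCT) does not match the top strand, and its reverse complement AGATATGAGT does not match either.
With no annealing site for primer B, no amplification occurs.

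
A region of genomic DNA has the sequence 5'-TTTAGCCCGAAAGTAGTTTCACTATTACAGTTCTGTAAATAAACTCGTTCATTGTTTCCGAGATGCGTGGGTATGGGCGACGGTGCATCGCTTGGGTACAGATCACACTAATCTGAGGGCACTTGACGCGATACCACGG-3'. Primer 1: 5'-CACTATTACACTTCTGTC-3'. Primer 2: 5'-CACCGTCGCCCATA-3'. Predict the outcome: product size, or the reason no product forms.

No product — primer 1 has no binding site in the template.

Primer 1 (CACTATTACACTTCTGTC) does not match the top strand, and its reverse complement GACAGAAGTGTAATAGTG does not match either.
With no annealing site for primer 1, no amplification occurs.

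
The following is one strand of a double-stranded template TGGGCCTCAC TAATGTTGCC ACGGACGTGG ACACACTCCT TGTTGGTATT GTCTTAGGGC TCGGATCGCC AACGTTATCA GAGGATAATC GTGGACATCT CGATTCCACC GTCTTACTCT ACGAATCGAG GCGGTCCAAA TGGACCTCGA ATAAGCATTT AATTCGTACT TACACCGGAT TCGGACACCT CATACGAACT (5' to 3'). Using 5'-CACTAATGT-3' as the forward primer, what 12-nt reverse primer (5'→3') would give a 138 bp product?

5'-GTCCATTTGGAC-3'

The forward primer binds at positions 8–16, so a 138 bp product ends at position 8 + 138 − 1 = 145.
The reverse primer anneals to the top strand over positions 134–145, i.e. to GTCCAAATGGAC.
Its sequence written 5'→3' is the reverse complement: GTCCATTTGGAC.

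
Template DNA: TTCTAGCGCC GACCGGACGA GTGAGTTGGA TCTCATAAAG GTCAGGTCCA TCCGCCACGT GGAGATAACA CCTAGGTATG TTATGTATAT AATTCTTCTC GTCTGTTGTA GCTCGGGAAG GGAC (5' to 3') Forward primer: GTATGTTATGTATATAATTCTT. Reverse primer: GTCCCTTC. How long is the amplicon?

Forward primer GTATGTTATGTATATAATTCTT is found on the top strand at positions 76–97.
The reverse primer's reverse complement is GAAGGGAC, which matches the template at positions 117–124.
Amplicon spans positions 76–124: 49 bp.

49 bp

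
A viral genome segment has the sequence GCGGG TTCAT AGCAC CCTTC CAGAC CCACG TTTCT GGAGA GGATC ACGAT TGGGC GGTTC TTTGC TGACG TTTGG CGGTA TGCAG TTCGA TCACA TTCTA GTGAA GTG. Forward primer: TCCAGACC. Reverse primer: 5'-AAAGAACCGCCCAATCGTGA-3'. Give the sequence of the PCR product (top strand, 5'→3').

Forward primer TCCAGACC is found on the top strand at positions 19–26.
Taking the reverse complement of AAAGAACCGCCCAATCGTGA gives TCACGATTGGGCGGTTCTTT, found at positions 44–63 on the template; the primer anneals here to the top strand with its 3' end pointing upstream.
The product is the template from position 19 through 63 (45 bp).

5'-TCCAGACCCACGTTTCTGGAGAGGATCACGATTGGGCGGTTCTTT-3'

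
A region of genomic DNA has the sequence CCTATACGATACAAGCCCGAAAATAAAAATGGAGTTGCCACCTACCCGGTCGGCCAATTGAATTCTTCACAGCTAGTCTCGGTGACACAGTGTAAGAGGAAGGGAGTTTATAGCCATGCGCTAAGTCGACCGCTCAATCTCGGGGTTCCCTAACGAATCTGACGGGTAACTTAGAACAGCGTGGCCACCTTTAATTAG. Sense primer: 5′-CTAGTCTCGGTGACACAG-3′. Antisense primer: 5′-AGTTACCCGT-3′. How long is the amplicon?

99 bp

The forward primer matches the template at positions 73–90.
The reverse primer's reverse complement is ACGGGTAACT, which matches the template at positions 162–171.
Amplicon spans positions 73–171: 99 bp.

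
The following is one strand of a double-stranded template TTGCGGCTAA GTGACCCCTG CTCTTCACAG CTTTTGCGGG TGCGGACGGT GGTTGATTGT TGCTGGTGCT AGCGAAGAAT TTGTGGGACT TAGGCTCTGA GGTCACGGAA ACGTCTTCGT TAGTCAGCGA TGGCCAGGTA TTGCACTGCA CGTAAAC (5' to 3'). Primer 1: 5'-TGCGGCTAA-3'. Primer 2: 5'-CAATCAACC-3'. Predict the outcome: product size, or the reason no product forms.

Yes — a 58 bp product.

Primer 1 (TGCGGCTAA) matches the top strand at positions 2–10; it acts as a forward primer.
Primer 2's reverse complement is GGTTGATTG, matching the top strand at positions 51–59; it acts as a reverse primer.
The 3' ends face each other across positions 2–59, giving a 58 bp product.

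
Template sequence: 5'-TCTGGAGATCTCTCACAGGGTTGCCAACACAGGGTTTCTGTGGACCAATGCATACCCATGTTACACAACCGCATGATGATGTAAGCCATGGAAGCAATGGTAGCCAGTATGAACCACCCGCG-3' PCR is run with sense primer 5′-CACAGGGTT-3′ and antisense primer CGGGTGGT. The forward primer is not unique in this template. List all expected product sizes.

107 bp, 93 bp

The forward primer CACAGGGTT matches the top strand at positions 14–22, 28–36.
The reverse primer's reverse complement is ACCACCCG, matching at positions 113–120.
Each forward site pairs with the reverse site to give a product ending at position 120: sizes 107, 93 bp.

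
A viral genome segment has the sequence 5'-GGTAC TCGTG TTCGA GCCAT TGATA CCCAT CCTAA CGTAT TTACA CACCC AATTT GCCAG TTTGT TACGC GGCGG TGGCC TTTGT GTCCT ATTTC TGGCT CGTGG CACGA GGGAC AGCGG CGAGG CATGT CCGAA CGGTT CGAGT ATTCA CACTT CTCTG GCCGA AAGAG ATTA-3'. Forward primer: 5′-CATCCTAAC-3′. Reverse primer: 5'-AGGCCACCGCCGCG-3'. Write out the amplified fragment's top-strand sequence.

5'-CATCCTAACGTATTTACACACCCAATTTGCCAGTTTGTTACGCGGCGGTGGCCT-3'

Scanning the template, CATCCTAAC occurs at positions 28–36; this primer anneals to the bottom strand there with its 3' end pointing downstream.
The reverse primer's reverse complement is CGCGGCGGTGGCCT, which matches the template at positions 68–81.
The product is the template from position 28 through 81 (54 bp).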